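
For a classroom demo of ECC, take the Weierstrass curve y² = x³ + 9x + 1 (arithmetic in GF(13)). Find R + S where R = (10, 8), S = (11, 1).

(2, 1)

(10, 8) + (11, 1). λ = (1 - 8)/(11 - 10) ≡ 6/1 mod 13. 1⁻¹ ≡ 1 (mod 13) since 1·1 = 1 ≡ 1, so λ ≡ 6.
  x = λ² - 10 - 11 = 36 - 21 ≡ 2; y = λ·(10 - 2) - 8 ≡ 1. → (2, 1)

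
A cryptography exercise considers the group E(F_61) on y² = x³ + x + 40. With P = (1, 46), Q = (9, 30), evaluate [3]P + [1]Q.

(9, 30)

First 3P:
Repeated addition: build up to 3P.
2P: tangent at (1, 46): λ = (3·1² + 1)/(2·46) ≡ 4/31. 31⁻¹ ≡ 2 (mod 61) since 31·2 = 62 ≡ 1, so λ ≡ 4·2 ≡ 8.
  x = λ² - 1 - 1 = 64 - 2 ≡ 1; y = λ·(1 - 1) - 46 ≡ 15. → (1, 15)
3P: (1, 15) + (1, 46): same x and y₁ ≡ -y₂, so the sum is 𝒪.
3P = 𝒪.
Finally 3P + Q:
𝒪 + (9, 30) = (9, 30) (identity).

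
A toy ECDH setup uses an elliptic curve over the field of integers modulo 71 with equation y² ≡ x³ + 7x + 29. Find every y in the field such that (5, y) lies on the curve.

none

x³ + 7x + 29 = 189 ≡ 47 (mod 71).
47 is a non-residue mod 71; no y exists.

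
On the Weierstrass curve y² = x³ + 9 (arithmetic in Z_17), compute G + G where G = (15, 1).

(6, 2)

tangent at (15, 1): λ = (3·15² + 0)/(2·1) ≡ 12/2. 2⁻¹ ≡ 9 (mod 17) since 2·9 = 18 ≡ 1, so λ ≡ 12·9 ≡ 6.
  x = λ² - 15 - 15 = 36 - 30 ≡ 6; y = λ·(15 - 6) - 1 ≡ 2. → (6, 2)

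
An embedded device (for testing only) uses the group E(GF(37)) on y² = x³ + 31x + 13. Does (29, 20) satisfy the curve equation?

y² = 20² ≡ 30; x³ + 31x + 13 = 25301 ≡ 30 (mod 37). 30 = 30.

yes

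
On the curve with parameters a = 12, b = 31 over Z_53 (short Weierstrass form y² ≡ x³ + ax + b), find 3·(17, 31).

(37, 6)

Write Q = (17, 31).
Repeated addition: build up to 3Q.
2Q: tangent at (17, 31): λ = (3·17² + 12)/(2·31) ≡ 31/9. 9⁻¹ ≡ 6 (mod 53), so λ ≡ 31·6 ≡ 27.
  x = λ² - 17 - 17 = 729 - 34 ≡ 6; y = λ·(17 - 6) - 31 ≡ 1. → (6, 1)
3Q: (6, 1) + (17, 31). λ = (31 - 1)/(17 - 6) ≡ 30/11 mod 53. 11⁻¹ ≡ 29 (mod 53), so λ ≡ 22.
  x = λ² - 6 - 17 = 484 - 23 ≡ 37; y = λ·(6 - 37) - 1 ≡ 6. → (37, 6)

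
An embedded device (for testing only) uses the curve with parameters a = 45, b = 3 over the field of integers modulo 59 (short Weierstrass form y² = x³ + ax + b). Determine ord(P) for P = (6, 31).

2P: tangent at (6, 31): λ = (3·6² + 45)/(2·31) ≡ 35/3. 3⁻¹ ≡ 20 (mod 59), so λ ≡ 35·20 ≡ 51.
  x = λ² - 6 - 6 = 2601 - 12 ≡ 52; y = λ·(6 - 52) - 31 ≡ 42. → (52, 42)
3P: (52, 42) + (6, 31). λ = (31 - 42)/(6 - 52) ≡ 48/13 mod 59. 13⁻¹ ≡ 50 (mod 59), so λ ≡ 40.
  x = λ² - 52 - 6 = 1600 - 58 ≡ 8; y = λ·(52 - 8) - 42 ≡ 7. → (8, 7)
4P: (8, 7) + (6, 31). λ = (31 - 7)/(6 - 8) ≡ 24/57 mod 59. 57⁻¹ ≡ 29 (mod 59), so λ ≡ 47.
  x = λ² - 8 - 6 = 2209 - 14 ≡ 12; y = λ·(8 - 12) - 7 ≡ 41. → (12, 41)
5P: (12, 41) + (6, 31). λ = (31 - 41)/(6 - 12) ≡ 49/53 mod 59. 53⁻¹ ≡ 49 (mod 59), so λ ≡ 41.
  x = λ² - 12 - 6 = 1681 - 18 ≡ 11; y = λ·(12 - 11) - 41 ≡ 0. → (11, 0)
6P: (11, 0) + (6, 31). λ = (31 - 0)/(6 - 11) ≡ 31/54 mod 59. 54⁻¹ ≡ 47 (mod 59) since 54·47 = 2538 ≡ 1, so λ ≡ 41.
  x = λ² - 11 - 6 = 1681 - 17 ≡ 12; y = λ·(11 - 12) - 0 ≡ 18. → (12, 18)
7P: (12, 18) + (6, 31). λ = (31 - 18)/(6 - 12) ≡ 13/53 mod 59. 53⁻¹ ≡ 49 (mod 59), so λ ≡ 47.
  x = λ² - 12 - 6 = 2209 - 18 ≡ 8; y = λ·(12 - 8) - 18 ≡ 52. → (8, 52)
8P: (8, 52) + (6, 31). λ = (31 - 52)/(6 - 8) ≡ 38/57 mod 59. 57⁻¹ ≡ 29 (mod 59), so λ ≡ 40.
  x = λ² - 8 - 6 = 1600 - 14 ≡ 52; y = λ·(8 - 52) - 52 ≡ 17. → (52, 17)
9P: (52, 17) + (6, 31). λ = (31 - 17)/(6 - 52) ≡ 14/13 mod 59. 13⁻¹ ≡ 50 (mod 59), so λ ≡ 51.
  x = λ² - 52 - 6 = 2601 - 58 ≡ 6; y = λ·(52 - 6) - 17 ≡ 28. → (6, 28)
10P: (6, 28) + (6, 31): same x and y₁ ≡ -y₂, so the sum is ∞.
10P = ∞, so the order is 10.

10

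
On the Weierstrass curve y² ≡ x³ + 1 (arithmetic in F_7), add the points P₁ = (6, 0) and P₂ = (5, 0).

(6, 0) + (5, 0). λ = (0 - 0)/(5 - 6) ≡ 0/6 mod 7. 6⁻¹ ≡ 6 (mod 7) since 6·6 = 36 ≡ 1, so λ ≡ 0.
  x = λ² - 6 - 5 = 0 - 11 ≡ 3; y = λ·(6 - 3) - 0 ≡ 0. → (3, 0)

(3, 0)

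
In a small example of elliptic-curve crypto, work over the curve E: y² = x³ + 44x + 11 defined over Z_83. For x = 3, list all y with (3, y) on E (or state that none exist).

x³ + 44x + 11 = 170 ≡ 4 (mod 83).
Square roots of 4 mod 83: 2 and 81 (since 2² = 4 ≡ 4).

2, 81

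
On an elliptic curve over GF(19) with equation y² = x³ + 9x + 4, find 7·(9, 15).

(16, 11)

Write P = (9, 15).
Repeated addition: build up to 7P.
2P: tangent at (9, 15): λ = (3·9² + 9)/(2·15) ≡ 5/11. 11⁻¹ ≡ 7 (mod 19), so λ ≡ 5·7 ≡ 16.
  x = λ² - 9 - 9 = 256 - 18 ≡ 10; y = λ·(9 - 10) - 15 ≡ 7. → (10, 7)
3P: (10, 7) + (9, 15). λ = (15 - 7)/(9 - 10) ≡ 8/18 mod 19. 18⁻¹ ≡ 18 (mod 19) since 18·18 = 324 ≡ 1, so λ ≡ 11.
  x = λ² - 10 - 9 = 121 - 19 ≡ 7; y = λ·(10 - 7) - 7 ≡ 7. → (7, 7)
4P: (7, 7) + (9, 15). λ = (15 - 7)/(9 - 7) ≡ 8/2 mod 19. 2⁻¹ ≡ 10 (mod 19) since 2·10 = 20 ≡ 1, so λ ≡ 4.
  x = λ² - 7 - 9 = 16 - 16 ≡ 0; y = λ·(7 - 0) - 7 ≡ 2. → (0, 2)
5P: (0, 2) + (9, 15). λ = (15 - 2)/(9 - 0) ≡ 13/9 mod 19. 9⁻¹ ≡ 17 (mod 19), so λ ≡ 12.
  x = λ² - 0 - 9 = 144 - 9 ≡ 2; y = λ·(0 - 2) - 2 ≡ 12. → (2, 12)
6P: (2, 12) + (9, 15). λ = (15 - 12)/(9 - 2) ≡ 3/7 mod 19. 7⁻¹ ≡ 11 (mod 19) since 7·11 = 77 ≡ 1, so λ ≡ 14.
  x = λ² - 2 - 9 = 196 - 11 ≡ 14; y = λ·(2 - 14) - 12 ≡ 10. → (14, 10)
7P: (14, 10) + (9, 15). λ = (15 - 10)/(9 - 14) ≡ 5/14 mod 19. 14⁻¹ ≡ 15 (mod 19) since 14·15 = 210 ≡ 1, so λ ≡ 18.
  x = λ² - 14 - 9 = 324 - 23 ≡ 16; y = λ·(14 - 16) - 10 ≡ 11. → (16, 11)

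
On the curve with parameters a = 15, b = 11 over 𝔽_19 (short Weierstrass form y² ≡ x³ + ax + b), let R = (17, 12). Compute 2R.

tangent at (17, 12): λ = (3·17² + 15)/(2·12) ≡ 8/5. 5⁻¹ ≡ 4 (mod 19), so λ ≡ 8·4 ≡ 13.
  x = λ² - 17 - 17 = 169 - 34 ≡ 2; y = λ·(17 - 2) - 12 ≡ 12. → (2, 12)

(2, 12)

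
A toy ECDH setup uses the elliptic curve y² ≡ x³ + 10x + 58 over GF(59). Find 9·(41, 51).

Write G = (41, 51).
Repeated addition: build up to 9G.
2G: tangent at (41, 51): λ = (3·41² + 10)/(2·51) ≡ 38/43. 43⁻¹ ≡ 11 (mod 59), so λ ≡ 38·11 ≡ 5.
  x = λ² - 41 - 41 = 25 - 82 ≡ 2; y = λ·(41 - 2) - 51 ≡ 26. → (2, 26)
3G: (2, 26) + (41, 51). λ = (51 - 26)/(41 - 2) ≡ 25/39 mod 59. 39⁻¹ ≡ 56 (mod 59) since 39·56 = 2184 ≡ 1, so λ ≡ 43.
  x = λ² - 2 - 41 = 1849 - 43 ≡ 36; y = λ·(2 - 36) - 26 ≡ 46. → (36, 46)
4G: (36, 46) + (41, 51). λ = (51 - 46)/(41 - 36) ≡ 5/5 mod 59. 5⁻¹ ≡ 12 (mod 59), so λ ≡ 1.
  x = λ² - 36 - 41 = 1 - 77 ≡ 42; y = λ·(36 - 42) - 46 ≡ 7. → (42, 7)
5G: (42, 7) + (41, 51). λ = (51 - 7)/(41 - 42) ≡ 44/58 mod 59. 58⁻¹ ≡ 58 (mod 59) since 58·58 = 3364 ≡ 1, so λ ≡ 15.
  x = λ² - 42 - 41 = 225 - 83 ≡ 24; y = λ·(42 - 24) - 7 ≡ 27. → (24, 27)
6G: (24, 27) + (41, 51). λ = (51 - 27)/(41 - 24) ≡ 24/17 mod 59. 17⁻¹ ≡ 7 (mod 59), so λ ≡ 50.
  x = λ² - 24 - 41 = 2500 - 65 ≡ 16; y = λ·(24 - 16) - 27 ≡ 19. → (16, 19)
7G: (16, 19) + (41, 51). λ = (51 - 19)/(41 - 16) ≡ 32/25 mod 59. 25⁻¹ ≡ 26 (mod 59) since 25·26 = 650 ≡ 1, so λ ≡ 6.
  x = λ² - 16 - 41 = 36 - 57 ≡ 38; y = λ·(16 - 38) - 19 ≡ 26. → (38, 26)
8G: (38, 26) + (41, 51). λ = (51 - 26)/(41 - 38) ≡ 25/3 mod 59. 3⁻¹ ≡ 20 (mod 59), so λ ≡ 28.
  x = λ² - 38 - 41 = 784 - 79 ≡ 56; y = λ·(38 - 56) - 26 ≡ 1. → (56, 1)
9G: (56, 1) + (41, 51). λ = (51 - 1)/(41 - 56) ≡ 50/44 mod 59. 44⁻¹ ≡ 55 (mod 59) since 44·55 = 2420 ≡ 1, so λ ≡ 36.
  x = λ² - 56 - 41 = 1296 - 97 ≡ 19; y = λ·(56 - 19) - 1 ≡ 33. → (19, 33)

(19, 33)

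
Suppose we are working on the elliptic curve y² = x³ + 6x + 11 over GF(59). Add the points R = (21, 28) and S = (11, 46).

(9, 33)

(21, 28) + (11, 46). λ = (46 - 28)/(11 - 21) ≡ 18/49 mod 59. 49⁻¹ ≡ 53 (mod 59), so λ ≡ 10.
  x = λ² - 21 - 11 = 100 - 32 ≡ 9; y = λ·(21 - 9) - 28 ≡ 33. → (9, 33)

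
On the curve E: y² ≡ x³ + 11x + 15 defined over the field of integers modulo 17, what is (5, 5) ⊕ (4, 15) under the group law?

(5, 5) + (4, 15). λ = (15 - 5)/(4 - 5) ≡ 10/16 mod 17. 16⁻¹ ≡ 16 (mod 17) since 16·16 = 256 ≡ 1, so λ ≡ 7.
  x = λ² - 5 - 4 = 49 - 9 ≡ 6; y = λ·(5 - 6) - 5 ≡ 5. → (6, 5)

(6, 5)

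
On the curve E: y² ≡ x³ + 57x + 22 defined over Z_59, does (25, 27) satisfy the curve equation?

y² = 27² ≡ 21; x³ + 57x + 22 = 17072 ≡ 21 (mod 59). 21 = 21.

yes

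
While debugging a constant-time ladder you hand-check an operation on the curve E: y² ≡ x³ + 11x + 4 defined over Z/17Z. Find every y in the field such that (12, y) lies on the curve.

none

x³ + 11x + 4 = 1864 ≡ 11 (mod 17).
11 is a non-residue mod 17; no y exists.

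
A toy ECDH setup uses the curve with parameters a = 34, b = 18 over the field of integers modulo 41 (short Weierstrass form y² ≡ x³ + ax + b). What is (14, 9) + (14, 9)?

(11, 40)

tangent at (14, 9): λ = (3·14² + 34)/(2·9) ≡ 7/18. 18⁻¹ ≡ 16 (mod 41) since 18·16 = 288 ≡ 1, so λ ≡ 7·16 ≡ 30.
  x = λ² - 14 - 14 = 900 - 28 ≡ 11; y = λ·(14 - 11) - 9 ≡ 40. → (11, 40)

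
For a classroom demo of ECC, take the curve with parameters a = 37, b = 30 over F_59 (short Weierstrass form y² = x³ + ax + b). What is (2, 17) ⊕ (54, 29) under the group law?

(2, 17) + (54, 29). λ = (29 - 17)/(54 - 2) ≡ 12/52 mod 59. 52⁻¹ ≡ 42 (mod 59), so λ ≡ 32.
  x = λ² - 2 - 54 = 1024 - 56 ≡ 24; y = λ·(2 - 24) - 17 ≡ 46. → (24, 46)

(24, 46)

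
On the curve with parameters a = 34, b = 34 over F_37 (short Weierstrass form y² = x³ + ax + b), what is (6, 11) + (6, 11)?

(0, 21)

tangent at (6, 11): λ = (3·6² + 34)/(2·11) ≡ 31/22. 22⁻¹ ≡ 32 (mod 37) since 22·32 = 704 ≡ 1, so λ ≡ 31·32 ≡ 30.
  x = λ² - 6 - 6 = 900 - 12 ≡ 0; y = λ·(6 - 0) - 11 ≡ 21. → (0, 21)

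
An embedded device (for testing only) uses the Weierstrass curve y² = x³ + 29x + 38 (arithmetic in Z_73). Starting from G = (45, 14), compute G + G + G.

Repeated addition: build up to 3G.
2G: tangent at (45, 14): λ = (3·45² + 29)/(2·14) ≡ 45/28. 28⁻¹ ≡ 60 (mod 73), so λ ≡ 45·60 ≡ 72.
  x = λ² - 45 - 45 = 5184 - 90 ≡ 57; y = λ·(45 - 57) - 14 ≡ 71. → (57, 71)
3G: (57, 71) + (45, 14). λ = (14 - 71)/(45 - 57) ≡ 16/61 mod 73. 61⁻¹ ≡ 6 (mod 73), so λ ≡ 23.
  x = λ² - 57 - 45 = 529 - 102 ≡ 62; y = λ·(57 - 62) - 71 ≡ 33. → (62, 33)

(62, 33)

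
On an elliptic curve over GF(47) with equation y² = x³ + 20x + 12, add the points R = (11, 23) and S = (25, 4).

(11, 23) + (25, 4). λ = (4 - 23)/(25 - 11) ≡ 28/14 mod 47. 14⁻¹ ≡ 37 (mod 47) since 14·37 = 518 ≡ 1, so λ ≡ 2.
  x = λ² - 11 - 25 = 4 - 36 ≡ 15; y = λ·(11 - 15) - 23 ≡ 16. → (15, 16)

(15, 16)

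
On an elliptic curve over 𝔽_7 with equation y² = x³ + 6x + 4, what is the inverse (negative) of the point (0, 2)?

-(0, 2) = (0, -2 mod 7) = (0, 5).

(0, 5)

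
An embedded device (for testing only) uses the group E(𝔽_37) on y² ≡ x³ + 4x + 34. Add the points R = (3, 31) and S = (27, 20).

(3, 31) + (27, 20). λ = (20 - 31)/(27 - 3) ≡ 26/24 mod 37. 24⁻¹ ≡ 17 (mod 37), so λ ≡ 35.
  x = λ² - 3 - 27 = 1225 - 30 ≡ 11; y = λ·(3 - 11) - 31 ≡ 22. → (11, 22)

(11, 22)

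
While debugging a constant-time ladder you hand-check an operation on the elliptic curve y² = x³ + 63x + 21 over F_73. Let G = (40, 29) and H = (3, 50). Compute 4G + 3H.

(40, 44)

First 4G:
Repeated addition: build up to 4G.
2G: tangent at (40, 29): λ = (3·40² + 63)/(2·29) ≡ 45/58. 58⁻¹ ≡ 34 (mod 73), so λ ≡ 45·34 ≡ 70.
  x = λ² - 40 - 40 = 4900 - 80 ≡ 2; y = λ·(40 - 2) - 29 ≡ 3. → (2, 3)
3G: (2, 3) + (40, 29). λ = (29 - 3)/(40 - 2) ≡ 26/38 mod 73. 38⁻¹ ≡ 25 (mod 73) since 38·25 = 950 ≡ 1, so λ ≡ 66.
  x = λ² - 2 - 40 = 4356 - 42 ≡ 7; y = λ·(2 - 7) - 3 ≡ 32. → (7, 32)
4G: (7, 32) + (40, 29). λ = (29 - 32)/(40 - 7) ≡ 70/33 mod 73. 33⁻¹ ≡ 31 (mod 73) since 33·31 = 1023 ≡ 1, so λ ≡ 53.
  x = λ² - 7 - 40 = 2809 - 47 ≡ 61; y = λ·(7 - 61) - 32 ≡ 26. → (61, 26)
4G = (61, 26).
Next 3H:
Repeated addition: build up to 3H.
2H: tangent at (3, 50): λ = (3·3² + 63)/(2·50) ≡ 17/27. 27⁻¹ ≡ 46 (mod 73) since 27·46 = 1242 ≡ 1, so λ ≡ 17·46 ≡ 52.
  x = λ² - 3 - 3 = 2704 - 6 ≡ 70; y = λ·(3 - 70) - 50 ≡ 43. → (70, 43)
3H: (70, 43) + (3, 50). λ = (50 - 43)/(3 - 70) ≡ 7/6 mod 73. 6⁻¹ ≡ 61 (mod 73) since 6·61 = 366 ≡ 1, so λ ≡ 62.
  x = λ² - 70 - 3 = 3844 - 73 ≡ 48; y = λ·(70 - 48) - 43 ≡ 7. → (48, 7)
3H = (48, 7).
Finally 4G + 3H:
(61, 26) + (48, 7). λ = (7 - 26)/(48 - 61) ≡ 54/60 mod 73. 60⁻¹ ≡ 28 (mod 73) since 60·28 = 1680 ≡ 1, so λ ≡ 52.
  x = λ² - 61 - 48 = 2704 - 109 ≡ 40; y = λ·(61 - 40) - 26 ≡ 44. → (40, 44)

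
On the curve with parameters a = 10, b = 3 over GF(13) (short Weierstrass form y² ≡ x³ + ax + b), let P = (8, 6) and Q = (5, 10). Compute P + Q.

(9, 4)

(8, 6) + (5, 10). λ = (10 - 6)/(5 - 8) ≡ 4/10 mod 13. 10⁻¹ ≡ 4 (mod 13), so λ ≡ 3.
  x = λ² - 8 - 5 = 9 - 13 ≡ 9; y = λ·(8 - 9) - 6 ≡ 4. → (9, 4)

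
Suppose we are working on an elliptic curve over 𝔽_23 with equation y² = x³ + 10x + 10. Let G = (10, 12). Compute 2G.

(9, 22)

tangent at (10, 12): λ = (3·10² + 10)/(2·12) ≡ 11/1. 1⁻¹ ≡ 1 (mod 23), so λ ≡ 11·1 ≡ 11.
  x = λ² - 10 - 10 = 121 - 20 ≡ 9; y = λ·(10 - 9) - 12 ≡ 22. → (9, 22)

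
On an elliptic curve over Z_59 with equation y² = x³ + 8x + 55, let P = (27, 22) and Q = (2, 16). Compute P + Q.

(58, 39)

(27, 22) + (2, 16). λ = (16 - 22)/(2 - 27) ≡ 53/34 mod 59. 34⁻¹ ≡ 33 (mod 59), so λ ≡ 38.
  x = λ² - 27 - 2 = 1444 - 29 ≡ 58; y = λ·(27 - 58) - 22 ≡ 39. → (58, 39)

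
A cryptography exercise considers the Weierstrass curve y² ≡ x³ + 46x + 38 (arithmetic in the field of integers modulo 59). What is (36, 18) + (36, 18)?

tangent at (36, 18): λ = (3·36² + 46)/(2·18) ≡ 40/36. 36⁻¹ ≡ 41 (mod 59) since 36·41 = 1476 ≡ 1, so λ ≡ 40·41 ≡ 47.
  x = λ² - 36 - 36 = 2209 - 72 ≡ 13; y = λ·(36 - 13) - 18 ≡ 1. → (13, 1)

(13, 1)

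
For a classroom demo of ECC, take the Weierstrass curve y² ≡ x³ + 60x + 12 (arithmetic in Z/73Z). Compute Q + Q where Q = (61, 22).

(70, 30)

tangent at (61, 22): λ = (3·61² + 60)/(2·22) ≡ 54/44. 44⁻¹ ≡ 5 (mod 73), so λ ≡ 54·5 ≡ 51.
  x = λ² - 61 - 61 = 2601 - 122 ≡ 70; y = λ·(61 - 70) - 22 ≡ 30. → (70, 30)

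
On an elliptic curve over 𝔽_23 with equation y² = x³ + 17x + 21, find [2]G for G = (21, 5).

tangent at (21, 5): λ = (3·21² + 17)/(2·5) ≡ 6/10. 10⁻¹ ≡ 7 (mod 23), so λ ≡ 6·7 ≡ 19.
  x = λ² - 21 - 21 = 361 - 42 ≡ 20; y = λ·(21 - 20) - 5 ≡ 14. → (20, 14)

(20, 14)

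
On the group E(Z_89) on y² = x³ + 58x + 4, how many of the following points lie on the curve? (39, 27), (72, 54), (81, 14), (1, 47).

(39, 27): 27² ≡ 17, rhs ≡ 86 → off.
(72, 54): 54² ≡ 68, rhs ≡ 68 → on.
(81, 14): 14² ≡ 18, rhs ≡ 7 → off.
(1, 47): 47² ≡ 73, rhs ≡ 63 → off.

1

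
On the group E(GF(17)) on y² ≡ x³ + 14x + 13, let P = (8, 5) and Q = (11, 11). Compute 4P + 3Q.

(2, 10)

First 4P:
Double-and-add on 4 = (100)₂. Start with P = (8, 5) for the leading 1-bit.
double: tangent at (8, 5): λ = (3·8² + 14)/(2·5) ≡ 2/10. 10⁻¹ ≡ 12 (mod 17) since 10·12 = 120 ≡ 1, so λ ≡ 2·12 ≡ 7.
  x = λ² - 8 - 8 = 49 - 16 ≡ 16; y = λ·(8 - 16) - 5 ≡ 7. → (16, 7)
double: tangent at (16, 7): λ = (3·16² + 14)/(2·7) ≡ 0/14. 14⁻¹ ≡ 11 (mod 17), so λ ≡ 0·11 ≡ 0.
  x = λ² - 16 - 16 = 0 - 32 ≡ 2; y = λ·(16 - 2) - 7 ≡ 10. → (2, 10)
4P = (2, 10).
Next 3Q:
Repeated addition: build up to 3Q.
2Q: tangent at (11, 11): λ = (3·11² + 14)/(2·11) ≡ 3/5. 5⁻¹ ≡ 7 (mod 17) since 5·7 = 35 ≡ 1, so λ ≡ 3·7 ≡ 4.
  x = λ² - 11 - 11 = 16 - 22 ≡ 11; y = λ·(11 - 11) - 11 ≡ 6. → (11, 6)
3Q: (11, 6) + (11, 11): same x and y₁ ≡ -y₂, so the sum is O.
3Q = O.
Finally 4P + 3Q:
(2, 10) + O = (2, 10) (identity).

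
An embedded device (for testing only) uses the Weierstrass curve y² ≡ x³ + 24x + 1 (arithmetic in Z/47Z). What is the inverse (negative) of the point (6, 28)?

(6, 19)

-(6, 28) = (6, -28 mod 47) = (6, 19).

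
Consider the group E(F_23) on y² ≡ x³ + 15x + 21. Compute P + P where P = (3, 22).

tangent at (3, 22): λ = (3·3² + 15)/(2·22) ≡ 19/21. 21⁻¹ ≡ 11 (mod 23), so λ ≡ 19·11 ≡ 2.
  x = λ² - 3 - 3 = 4 - 6 ≡ 21; y = λ·(3 - 21) - 22 ≡ 11. → (21, 11)

(21, 11)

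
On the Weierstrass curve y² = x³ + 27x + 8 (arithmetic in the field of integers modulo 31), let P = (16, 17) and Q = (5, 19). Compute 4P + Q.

First 4P:
Repeated addition: build up to 4P.
2P: tangent at (16, 17): λ = (3·16² + 27)/(2·17) ≡ 20/3. 3⁻¹ ≡ 21 (mod 31) since 3·21 = 63 ≡ 1, so λ ≡ 20·21 ≡ 17.
  x = λ² - 16 - 16 = 289 - 32 ≡ 9; y = λ·(16 - 9) - 17 ≡ 9. → (9, 9)
3P: (9, 9) + (16, 17). λ = (17 - 9)/(16 - 9) ≡ 8/7 mod 31. 7⁻¹ ≡ 9 (mod 31) since 7·9 = 63 ≡ 1, so λ ≡ 10.
  x = λ² - 9 - 16 = 100 - 25 ≡ 13; y = λ·(9 - 13) - 9 ≡ 13. → (13, 13)
4P: (13, 13) + (16, 17). λ = (17 - 13)/(16 - 13) ≡ 4/3 mod 31. 3⁻¹ ≡ 21 (mod 31) since 3·21 = 63 ≡ 1, so λ ≡ 22.
  x = λ² - 13 - 16 = 484 - 29 ≡ 21; y = λ·(13 - 21) - 13 ≡ 28. → (21, 28)
4P = (21, 28).
Finally 4P + Q:
(21, 28) + (5, 19). λ = (19 - 28)/(5 - 21) ≡ 22/15 mod 31. 15⁻¹ ≡ 29 (mod 31), so λ ≡ 18.
  x = λ² - 21 - 5 = 324 - 26 ≡ 19; y = λ·(21 - 19) - 28 ≡ 8. → (19, 8)

(19, 8)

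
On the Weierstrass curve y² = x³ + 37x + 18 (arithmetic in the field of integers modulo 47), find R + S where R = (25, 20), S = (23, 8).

(25, 20) + (23, 8). λ = (8 - 20)/(23 - 25) ≡ 35/45 mod 47. 45⁻¹ ≡ 23 (mod 47), so λ ≡ 6.
  x = λ² - 25 - 23 = 36 - 48 ≡ 35; y = λ·(25 - 35) - 20 ≡ 14. → (35, 14)

(35, 14)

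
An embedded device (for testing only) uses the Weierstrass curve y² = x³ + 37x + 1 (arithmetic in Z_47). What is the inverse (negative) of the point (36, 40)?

-(36, 40) = (36, -40 mod 47) = (36, 7).

(36, 7)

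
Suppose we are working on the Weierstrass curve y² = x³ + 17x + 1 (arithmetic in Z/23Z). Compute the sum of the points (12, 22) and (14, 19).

(5, 2)

(12, 22) + (14, 19). λ = (19 - 22)/(14 - 12) ≡ 20/2 mod 23. 2⁻¹ ≡ 12 (mod 23), so λ ≡ 10.
  x = λ² - 12 - 14 = 100 - 26 ≡ 5; y = λ·(12 - 5) - 22 ≡ 2. → (5, 2)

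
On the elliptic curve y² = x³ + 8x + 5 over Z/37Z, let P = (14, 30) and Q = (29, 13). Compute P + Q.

(4, 8)

(14, 30) + (29, 13). λ = (13 - 30)/(29 - 14) ≡ 20/15 mod 37. 15⁻¹ ≡ 5 (mod 37) since 15·5 = 75 ≡ 1, so λ ≡ 26.
  x = λ² - 14 - 29 = 676 - 43 ≡ 4; y = λ·(14 - 4) - 30 ≡ 8. → (4, 8)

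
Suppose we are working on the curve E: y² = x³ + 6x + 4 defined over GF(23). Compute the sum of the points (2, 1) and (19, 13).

(2, 1) + (19, 13). λ = (13 - 1)/(19 - 2) ≡ 12/17 mod 23. 17⁻¹ ≡ 19 (mod 23), so λ ≡ 21.
  x = λ² - 2 - 19 = 441 - 21 ≡ 6; y = λ·(2 - 6) - 1 ≡ 7. → (6, 7)

(6, 7)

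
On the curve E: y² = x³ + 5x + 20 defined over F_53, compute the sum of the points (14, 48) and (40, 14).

(14, 48) + (40, 14). λ = (14 - 48)/(40 - 14) ≡ 19/26 mod 53. 26⁻¹ ≡ 51 (mod 53), so λ ≡ 15.
  x = λ² - 14 - 40 = 225 - 54 ≡ 12; y = λ·(14 - 12) - 48 ≡ 35. → (12, 35)

(12, 35)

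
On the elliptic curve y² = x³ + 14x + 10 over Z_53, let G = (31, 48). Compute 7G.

(34, 26)

Double-and-add on 7 = (111)₂. Start with G = (31, 48) for the leading 1-bit.
double: tangent at (31, 48): λ = (3·31² + 14)/(2·48) ≡ 35/43. 43⁻¹ ≡ 37 (mod 53), so λ ≡ 35·37 ≡ 23.
  x = λ² - 31 - 31 = 529 - 62 ≡ 43; y = λ·(31 - 43) - 48 ≡ 47. → (43, 47)
add G: (43, 47) + (31, 48). λ = (48 - 47)/(31 - 43) ≡ 1/41 mod 53. 41⁻¹ ≡ 22 (mod 53), so λ ≡ 22.
  x = λ² - 43 - 31 = 484 - 74 ≡ 39; y = λ·(43 - 39) - 47 ≡ 41. → (39, 41)
double: tangent at (39, 41): λ = (3·39² + 14)/(2·41) ≡ 19/29. 29⁻¹ ≡ 11 (mod 53) since 29·11 = 319 ≡ 1, so λ ≡ 19·11 ≡ 50.
  x = λ² - 39 - 39 = 2500 - 78 ≡ 37; y = λ·(39 - 37) - 41 ≡ 6. → (37, 6)
add G: (37, 6) + (31, 48). λ = (48 - 6)/(31 - 37) ≡ 42/47 mod 53. 47⁻¹ ≡ 44 (mod 53), so λ ≡ 46.
  x = λ² - 37 - 31 = 2116 - 68 ≡ 34; y = λ·(37 - 34) - 6 ≡ 26. → (34, 26)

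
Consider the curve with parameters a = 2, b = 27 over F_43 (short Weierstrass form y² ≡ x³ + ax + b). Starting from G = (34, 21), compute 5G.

Double-and-add on 5 = (101)₂. Start with G = (34, 21) for the leading 1-bit.
double: tangent at (34, 21): λ = (3·34² + 2)/(2·21) ≡ 30/42. 42⁻¹ ≡ 42 (mod 43), so λ ≡ 30·42 ≡ 13.
  x = λ² - 34 - 34 = 169 - 68 ≡ 15; y = λ·(34 - 15) - 21 ≡ 11. → (15, 11)
double: tangent at (15, 11): λ = (3·15² + 2)/(2·11) ≡ 32/22. 22⁻¹ ≡ 2 (mod 43), so λ ≡ 32·2 ≡ 21.
  x = λ² - 15 - 15 = 441 - 30 ≡ 24; y = λ·(15 - 24) - 11 ≡ 15. → (24, 15)
add G: (24, 15) + (34, 21). λ = (21 - 15)/(34 - 24) ≡ 6/10 mod 43. 10⁻¹ ≡ 13 (mod 43) since 10·13 = 130 ≡ 1, so λ ≡ 35.
  x = λ² - 24 - 34 = 1225 - 58 ≡ 6; y = λ·(24 - 6) - 15 ≡ 13. → (6, 13)

(6, 13)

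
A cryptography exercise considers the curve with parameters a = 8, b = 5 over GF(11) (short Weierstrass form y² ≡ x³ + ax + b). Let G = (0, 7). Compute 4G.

Repeated addition: build up to 4G.
2G: tangent at (0, 7): λ = (3·0² + 8)/(2·7) ≡ 8/3. 3⁻¹ ≡ 4 (mod 11) since 3·4 = 12 ≡ 1, so λ ≡ 8·4 ≡ 10.
  x = λ² - 0 - 0 = 100 - 0 ≡ 1; y = λ·(0 - 1) - 7 ≡ 5. → (1, 5)
3G: (1, 5) + (0, 7). λ = (7 - 5)/(0 - 1) ≡ 2/10 mod 11. 10⁻¹ ≡ 10 (mod 11), so λ ≡ 9.
  x = λ² - 1 - 0 = 81 - 1 ≡ 3; y = λ·(1 - 3) - 5 ≡ 10. → (3, 10)
4G: (3, 10) + (0, 7). λ = (7 - 10)/(0 - 3) ≡ 8/8 mod 11. 8⁻¹ ≡ 7 (mod 11), so λ ≡ 1.
  x = λ² - 3 - 0 = 1 - 3 ≡ 9; y = λ·(3 - 9) - 10 ≡ 6. → (9, 6)

(9, 6)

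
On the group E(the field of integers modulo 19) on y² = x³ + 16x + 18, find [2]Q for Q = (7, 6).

(16, 0)

tangent at (7, 6): λ = (3·7² + 16)/(2·6) ≡ 11/12. 12⁻¹ ≡ 8 (mod 19) since 12·8 = 96 ≡ 1, so λ ≡ 11·8 ≡ 12.
  x = λ² - 7 - 7 = 144 - 14 ≡ 16; y = λ·(7 - 16) - 6 ≡ 0. → (16, 0)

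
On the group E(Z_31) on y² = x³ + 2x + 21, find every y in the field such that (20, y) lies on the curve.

x³ + 2x + 21 = 8061 ≡ 1 (mod 31).
Square roots of 1 mod 31: 1 and 30 (since 1² = 1 ≡ 1).

1, 30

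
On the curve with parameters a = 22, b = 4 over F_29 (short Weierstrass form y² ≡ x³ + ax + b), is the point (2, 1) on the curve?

no

y² = 1² ≡ 1; x³ + 22x + 4 = 56 ≡ 27 (mod 29). 1 ≠ 27.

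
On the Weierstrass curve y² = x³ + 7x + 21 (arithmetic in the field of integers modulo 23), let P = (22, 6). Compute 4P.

Double-and-add on 4 = (100)₂. Start with P = (22, 6) for the leading 1-bit.
double: tangent at (22, 6): λ = (3·22² + 7)/(2·6) ≡ 10/12. 12⁻¹ ≡ 2 (mod 23) since 12·2 = 24 ≡ 1, so λ ≡ 10·2 ≡ 20.
  x = λ² - 22 - 22 = 400 - 44 ≡ 11; y = λ·(22 - 11) - 6 ≡ 7. → (11, 7)
double: tangent at (11, 7): λ = (3·11² + 7)/(2·7) ≡ 2/14. 14⁻¹ ≡ 5 (mod 23) since 14·5 = 70 ≡ 1, so λ ≡ 2·5 ≡ 10.
  x = λ² - 11 - 11 = 100 - 22 ≡ 9; y = λ·(11 - 9) - 7 ≡ 13. → (9, 13)

(9, 13)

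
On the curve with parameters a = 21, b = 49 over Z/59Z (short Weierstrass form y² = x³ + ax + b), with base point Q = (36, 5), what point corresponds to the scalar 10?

Double-and-add on 10 = (1010)₂. Start with Q = (36, 5) for the leading 1-bit.
double: tangent at (36, 5): λ = (3·36² + 21)/(2·5) ≡ 15/10. 10⁻¹ ≡ 6 (mod 59) since 10·6 = 60 ≡ 1, so λ ≡ 15·6 ≡ 31.
  x = λ² - 36 - 36 = 961 - 72 ≡ 4; y = λ·(36 - 4) - 5 ≡ 43. → (4, 43)
double: tangent at (4, 43): λ = (3·4² + 21)/(2·43) ≡ 10/27. 27⁻¹ ≡ 35 (mod 59), so λ ≡ 10·35 ≡ 55.
  x = λ² - 4 - 4 = 3025 - 8 ≡ 8; y = λ·(4 - 8) - 43 ≡ 32. → (8, 32)
add Q: (8, 32) + (36, 5). λ = (5 - 32)/(36 - 8) ≡ 32/28 mod 59. 28⁻¹ ≡ 19 (mod 59) since 28·19 = 532 ≡ 1, so λ ≡ 18.
  x = λ² - 8 - 36 = 324 - 44 ≡ 44; y = λ·(8 - 44) - 32 ≡ 28. → (44, 28)
double: tangent at (44, 28): λ = (3·44² + 21)/(2·28) ≡ 47/56. 56⁻¹ ≡ 39 (mod 59), so λ ≡ 47·39 ≡ 4.
  x = λ² - 44 - 44 = 16 - 88 ≡ 46; y = λ·(44 - 46) - 28 ≡ 23. → (46, 23)

(46, 23)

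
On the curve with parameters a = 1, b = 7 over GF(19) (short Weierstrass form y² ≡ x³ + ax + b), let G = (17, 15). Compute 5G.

Double-and-add on 5 = (101)₂. Start with G = (17, 15) for the leading 1-bit.
double: tangent at (17, 15): λ = (3·17² + 1)/(2·15) ≡ 13/11. 11⁻¹ ≡ 7 (mod 19) since 11·7 = 77 ≡ 1, so λ ≡ 13·7 ≡ 15.
  x = λ² - 17 - 17 = 225 - 34 ≡ 1; y = λ·(17 - 1) - 15 ≡ 16. → (1, 16)
double: tangent at (1, 16): λ = (3·1² + 1)/(2·16) ≡ 4/13. 13⁻¹ ≡ 3 (mod 19) since 13·3 = 39 ≡ 1, so λ ≡ 4·3 ≡ 12.
  x = λ² - 1 - 1 = 144 - 2 ≡ 9; y = λ·(1 - 9) - 16 ≡ 2. → (9, 2)
add G: (9, 2) + (17, 15). λ = (15 - 2)/(17 - 9) ≡ 13/8 mod 19. 8⁻¹ ≡ 12 (mod 19) since 8·12 = 96 ≡ 1, so λ ≡ 4.
  x = λ² - 9 - 17 = 16 - 26 ≡ 9; y = λ·(9 - 9) - 2 ≡ 17. → (9, 17)

(9, 17)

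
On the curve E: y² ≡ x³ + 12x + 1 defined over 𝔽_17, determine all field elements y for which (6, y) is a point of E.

0

x³ + 12x + 1 = 289 ≡ 0 (mod 17).
Only y = 0 satisfies y² ≡ 0.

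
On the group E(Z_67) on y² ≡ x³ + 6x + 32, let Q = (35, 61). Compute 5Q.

Repeated addition: build up to 5Q.
2Q: tangent at (35, 61): λ = (3·35² + 6)/(2·61) ≡ 63/55. 55⁻¹ ≡ 39 (mod 67), so λ ≡ 63·39 ≡ 45.
  x = λ² - 35 - 35 = 2025 - 70 ≡ 12; y = λ·(35 - 12) - 61 ≡ 36. → (12, 36)
3Q: (12, 36) + (35, 61). λ = (61 - 36)/(35 - 12) ≡ 25/23 mod 67. 23⁻¹ ≡ 35 (mod 67), so λ ≡ 4.
  x = λ² - 12 - 35 = 16 - 47 ≡ 36; y = λ·(12 - 36) - 36 ≡ 2. → (36, 2)
4Q: (36, 2) + (35, 61). λ = (61 - 2)/(35 - 36) ≡ 59/66 mod 67. 66⁻¹ ≡ 66 (mod 67) since 66·66 = 4356 ≡ 1, so λ ≡ 8.
  x = λ² - 36 - 35 = 64 - 71 ≡ 60; y = λ·(36 - 60) - 2 ≡ 7. → (60, 7)
5Q: (60, 7) + (35, 61). λ = (61 - 7)/(35 - 60) ≡ 54/42 mod 67. 42⁻¹ ≡ 8 (mod 67), so λ ≡ 30.
  x = λ² - 60 - 35 = 900 - 95 ≡ 1; y = λ·(60 - 1) - 7 ≡ 21. → (1, 21)

(1, 21)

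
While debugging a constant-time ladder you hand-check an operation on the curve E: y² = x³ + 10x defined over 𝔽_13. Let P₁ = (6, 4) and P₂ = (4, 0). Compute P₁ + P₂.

(6, 4) + (4, 0). λ = (0 - 4)/(4 - 6) ≡ 9/11 mod 13. 11⁻¹ ≡ 6 (mod 13), so λ ≡ 2.
  x = λ² - 6 - 4 = 4 - 10 ≡ 7; y = λ·(6 - 7) - 4 ≡ 7. → (7, 7)

(7, 7)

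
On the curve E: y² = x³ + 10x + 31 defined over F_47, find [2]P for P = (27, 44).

(44, 16)

tangent at (27, 44): λ = (3·27² + 10)/(2·44) ≡ 35/41. 41⁻¹ ≡ 39 (mod 47) since 41·39 = 1599 ≡ 1, so λ ≡ 35·39 ≡ 2.
  x = λ² - 27 - 27 = 4 - 54 ≡ 44; y = λ·(27 - 44) - 44 ≡ 16. → (44, 16)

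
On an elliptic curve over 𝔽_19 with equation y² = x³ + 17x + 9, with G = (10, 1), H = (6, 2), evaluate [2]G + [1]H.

(11, 11)

First 2G:
Repeated addition: build up to 2G.
2G: tangent at (10, 1): λ = (3·10² + 17)/(2·1) ≡ 13/2. 2⁻¹ ≡ 10 (mod 19) since 2·10 = 20 ≡ 1, so λ ≡ 13·10 ≡ 16.
  x = λ² - 10 - 10 = 256 - 20 ≡ 8; y = λ·(10 - 8) - 1 ≡ 12. → (8, 12)
2G = (8, 12).
Finally 2G + H:
(8, 12) + (6, 2). λ = (2 - 12)/(6 - 8) ≡ 9/17 mod 19. 17⁻¹ ≡ 9 (mod 19), so λ ≡ 5.
  x = λ² - 8 - 6 = 25 - 14 ≡ 11; y = λ·(8 - 11) - 12 ≡ 11. → (11, 11)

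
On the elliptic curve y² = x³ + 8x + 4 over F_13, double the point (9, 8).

(4, 3)

tangent at (9, 8): λ = (3·9² + 8)/(2·8) ≡ 4/3. 3⁻¹ ≡ 9 (mod 13), so λ ≡ 4·9 ≡ 10.
  x = λ² - 9 - 9 = 100 - 18 ≡ 4; y = λ·(9 - 4) - 8 ≡ 3. → (4, 3)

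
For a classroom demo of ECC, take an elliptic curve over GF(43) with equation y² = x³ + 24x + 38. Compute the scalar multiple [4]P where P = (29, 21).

Repeated addition: build up to 4P.
2P: tangent at (29, 21): λ = (3·29² + 24)/(2·21) ≡ 10/42. 42⁻¹ ≡ 42 (mod 43), so λ ≡ 10·42 ≡ 33.
  x = λ² - 29 - 29 = 1089 - 58 ≡ 42; y = λ·(29 - 42) - 21 ≡ 23. → (42, 23)
3P: (42, 23) + (29, 21). λ = (21 - 23)/(29 - 42) ≡ 41/30 mod 43. 30⁻¹ ≡ 33 (mod 43), so λ ≡ 20.
  x = λ² - 42 - 29 = 400 - 71 ≡ 28; y = λ·(42 - 28) - 23 ≡ 42. → (28, 42)
4P: (28, 42) + (29, 21). λ = (21 - 42)/(29 - 28) ≡ 22/1 mod 43. 1⁻¹ ≡ 1 (mod 43) since 1·1 = 1 ≡ 1, so λ ≡ 22.
  x = λ² - 28 - 29 = 484 - 57 ≡ 40; y = λ·(28 - 40) - 42 ≡ 38. → (40, 38)

(40, 38)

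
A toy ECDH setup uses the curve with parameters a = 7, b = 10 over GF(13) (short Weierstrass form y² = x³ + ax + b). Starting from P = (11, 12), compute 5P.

(9, 10)

Double-and-add on 5 = (101)₂. Start with P = (11, 12) for the leading 1-bit.
double: tangent at (11, 12): λ = (3·11² + 7)/(2·12) ≡ 6/11. 11⁻¹ ≡ 6 (mod 13) since 11·6 = 66 ≡ 1, so λ ≡ 6·6 ≡ 10.
  x = λ² - 11 - 11 = 100 - 22 ≡ 0; y = λ·(11 - 0) - 12 ≡ 7. → (0, 7)
double: tangent at (0, 7): λ = (3·0² + 7)/(2·7) ≡ 7/1. 1⁻¹ ≡ 1 (mod 13) since 1·1 = 1 ≡ 1, so λ ≡ 7·1 ≡ 7.
  x = λ² - 0 - 0 = 49 - 0 ≡ 10; y = λ·(0 - 10) - 7 ≡ 1. → (10, 1)
add P: (10, 1) + (11, 12). λ = (12 - 1)/(11 - 10) ≡ 11/1 mod 13. 1⁻¹ ≡ 1 (mod 13), so λ ≡ 11.
  x = λ² - 10 - 11 = 121 - 21 ≡ 9; y = λ·(10 - 9) - 1 ≡ 10. → (9, 10)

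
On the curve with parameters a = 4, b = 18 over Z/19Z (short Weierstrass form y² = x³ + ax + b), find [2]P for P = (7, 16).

(14, 5)

tangent at (7, 16): λ = (3·7² + 4)/(2·16) ≡ 18/13. 13⁻¹ ≡ 3 (mod 19) since 13·3 = 39 ≡ 1, so λ ≡ 18·3 ≡ 16.
  x = λ² - 7 - 7 = 256 - 14 ≡ 14; y = λ·(7 - 14) - 16 ≡ 5. → (14, 5)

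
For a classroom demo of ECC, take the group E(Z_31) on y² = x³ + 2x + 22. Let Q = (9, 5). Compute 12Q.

(5, 8)

Double-and-add on 12 = (1100)₂. Start with Q = (9, 5) for the leading 1-bit.
double: tangent at (9, 5): λ = (3·9² + 2)/(2·5) ≡ 28/10. 10⁻¹ ≡ 28 (mod 31), so λ ≡ 28·28 ≡ 9.
  x = λ² - 9 - 9 = 81 - 18 ≡ 1; y = λ·(9 - 1) - 5 ≡ 5. → (1, 5)
add Q: (1, 5) + (9, 5). λ = (5 - 5)/(9 - 1) ≡ 0/8 mod 31. 8⁻¹ ≡ 4 (mod 31), so λ ≡ 0.
  x = λ² - 1 - 9 = 0 - 10 ≡ 21; y = λ·(1 - 21) - 5 ≡ 26. → (21, 26)
double: tangent at (21, 26): λ = (3·21² + 2)/(2·26) ≡ 23/21. 21⁻¹ ≡ 3 (mod 31), so λ ≡ 23·3 ≡ 7.
  x = λ² - 21 - 21 = 49 - 42 ≡ 7; y = λ·(21 - 7) - 26 ≡ 10. → (7, 10)
double: tangent at (7, 10): λ = (3·7² + 2)/(2·10) ≡ 25/20. 20⁻¹ ≡ 14 (mod 31) since 20·14 = 280 ≡ 1, so λ ≡ 25·14 ≡ 9.
  x = λ² - 7 - 7 = 81 - 14 ≡ 5; y = λ·(7 - 5) - 10 ≡ 8. → (5, 8)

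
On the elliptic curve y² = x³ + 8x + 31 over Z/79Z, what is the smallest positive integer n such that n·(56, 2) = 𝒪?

9

2P: tangent at (56, 2): λ = (3·56² + 8)/(2·2) ≡ 15/4. 4⁻¹ ≡ 20 (mod 79), so λ ≡ 15·20 ≡ 63.
  x = λ² - 56 - 56 = 3969 - 112 ≡ 65; y = λ·(56 - 65) - 2 ≡ 63. → (65, 63)
3P: (65, 63) + (56, 2). λ = (2 - 63)/(56 - 65) ≡ 18/70 mod 79. 70⁻¹ ≡ 35 (mod 79), so λ ≡ 77.
  x = λ² - 65 - 56 = 5929 - 121 ≡ 41; y = λ·(65 - 41) - 63 ≡ 47. → (41, 47)
4P: (41, 47) + (56, 2). λ = (2 - 47)/(56 - 41) ≡ 34/15 mod 79. 15⁻¹ ≡ 58 (mod 79), so λ ≡ 76.
  x = λ² - 41 - 56 = 5776 - 97 ≡ 70; y = λ·(41 - 70) - 47 ≡ 40. → (70, 40)
5P: (70, 40) + (56, 2). λ = (2 - 40)/(56 - 70) ≡ 41/65 mod 79. 65⁻¹ ≡ 62 (mod 79), so λ ≡ 14.
  x = λ² - 70 - 56 = 196 - 126 ≡ 70; y = λ·(70 - 70) - 40 ≡ 39. → (70, 39)
6P: (70, 39) + (56, 2). λ = (2 - 39)/(56 - 70) ≡ 42/65 mod 79. 65⁻¹ ≡ 62 (mod 79), so λ ≡ 76.
  x = λ² - 70 - 56 = 5776 - 126 ≡ 41; y = λ·(70 - 41) - 39 ≡ 32. → (41, 32)
7P: (41, 32) + (56, 2). λ = (2 - 32)/(56 - 41) ≡ 49/15 mod 79. 15⁻¹ ≡ 58 (mod 79), so λ ≡ 77.
  x = λ² - 41 - 56 = 5929 - 97 ≡ 65; y = λ·(41 - 65) - 32 ≡ 16. → (65, 16)
8P: (65, 16) + (56, 2). λ = (2 - 16)/(56 - 65) ≡ 65/70 mod 79. 70⁻¹ ≡ 35 (mod 79), so λ ≡ 63.
  x = λ² - 65 - 56 = 3969 - 121 ≡ 56; y = λ·(65 - 56) - 16 ≡ 77. → (56, 77)
9P: (56, 77) + (56, 2): same x and y₁ ≡ -y₂, so the sum is 𝒪.
9P = 𝒪, so the order is 9.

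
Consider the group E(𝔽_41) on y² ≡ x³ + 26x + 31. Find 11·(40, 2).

(40, 39)

Write Q = (40, 2).
Repeated addition: build up to 11Q.
2Q: tangent at (40, 2): λ = (3·40² + 26)/(2·2) ≡ 29/4. 4⁻¹ ≡ 31 (mod 41) since 4·31 = 124 ≡ 1, so λ ≡ 29·31 ≡ 38.
  x = λ² - 40 - 40 = 1444 - 80 ≡ 11; y = λ·(40 - 11) - 2 ≡ 34. → (11, 34)
3Q: (11, 34) + (40, 2). λ = (2 - 34)/(40 - 11) ≡ 9/29 mod 41. 29⁻¹ ≡ 17 (mod 41), so λ ≡ 30.
  x = λ² - 11 - 40 = 900 - 51 ≡ 29; y = λ·(11 - 29) - 34 ≡ 0. → (29, 0)
4Q: (29, 0) + (40, 2). λ = (2 - 0)/(40 - 29) ≡ 2/11 mod 41. 11⁻¹ ≡ 15 (mod 41) since 11·15 = 165 ≡ 1, so λ ≡ 30.
  x = λ² - 29 - 40 = 900 - 69 ≡ 11; y = λ·(29 - 11) - 0 ≡ 7. → (11, 7)
5Q: (11, 7) + (40, 2). λ = (2 - 7)/(40 - 11) ≡ 36/29 mod 41. 29⁻¹ ≡ 17 (mod 41) since 29·17 = 493 ≡ 1, so λ ≡ 38.
  x = λ² - 11 - 40 = 1444 - 51 ≡ 40; y = λ·(11 - 40) - 7 ≡ 39. → (40, 39)
6Q: (40, 39) + (40, 2): same x and y₁ ≡ -y₂, so the sum is O.
7Q: O + (40, 2) = (40, 2) (identity).
8Q: tangent at (40, 2): λ = (3·40² + 26)/(2·2) ≡ 29/4. 4⁻¹ ≡ 31 (mod 41) since 4·31 = 124 ≡ 1, so λ ≡ 29·31 ≡ 38.
  x = λ² - 40 - 40 = 1444 - 80 ≡ 11; y = λ·(40 - 11) - 2 ≡ 34. → (11, 34)
9Q: (11, 34) + (40, 2). λ = (2 - 34)/(40 - 11) ≡ 9/29 mod 41. 29⁻¹ ≡ 17 (mod 41) since 29·17 = 493 ≡ 1, so λ ≡ 30.
  x = λ² - 11 - 40 = 900 - 51 ≡ 29; y = λ·(11 - 29) - 34 ≡ 0. → (29, 0)
10Q: (29, 0) + (40, 2). λ = (2 - 0)/(40 - 29) ≡ 2/11 mod 41. 11⁻¹ ≡ 15 (mod 41), so λ ≡ 30.
  x = λ² - 29 - 40 = 900 - 69 ≡ 11; y = λ·(29 - 11) - 0 ≡ 7. → (11, 7)
11Q: (11, 7) + (40, 2). λ = (2 - 7)/(40 - 11) ≡ 36/29 mod 41. 29⁻¹ ≡ 17 (mod 41), so λ ≡ 38.
  x = λ² - 11 - 40 = 1444 - 51 ≡ 40; y = λ·(11 - 40) - 7 ≡ 39. → (40, 39)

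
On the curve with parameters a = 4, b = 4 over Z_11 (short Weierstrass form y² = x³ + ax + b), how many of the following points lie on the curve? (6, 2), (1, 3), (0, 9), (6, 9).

(6, 2): 2² ≡ 4, rhs ≡ 2 → off.
(1, 3): 3² ≡ 9, rhs ≡ 9 → on.
(0, 9): 9² ≡ 4, rhs ≡ 4 → on.
(6, 9): 9² ≡ 4, rhs ≡ 2 → off.

2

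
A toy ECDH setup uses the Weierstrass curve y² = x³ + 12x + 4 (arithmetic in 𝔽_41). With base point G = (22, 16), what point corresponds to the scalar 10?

(14, 28)

Repeated addition: build up to 10G.
2G: tangent at (22, 16): λ = (3·22² + 12)/(2·16) ≡ 29/32. 32⁻¹ ≡ 9 (mod 41), so λ ≡ 29·9 ≡ 15.
  x = λ² - 22 - 22 = 225 - 44 ≡ 17; y = λ·(22 - 17) - 16 ≡ 18. → (17, 18)
3G: (17, 18) + (22, 16). λ = (16 - 18)/(22 - 17) ≡ 39/5 mod 41. 5⁻¹ ≡ 33 (mod 41), so λ ≡ 16.
  x = λ² - 17 - 22 = 256 - 39 ≡ 12; y = λ·(17 - 12) - 18 ≡ 21. → (12, 21)
4G: (12, 21) + (22, 16). λ = (16 - 21)/(22 - 12) ≡ 36/10 mod 41. 10⁻¹ ≡ 37 (mod 41), so λ ≡ 20.
  x = λ² - 12 - 22 = 400 - 34 ≡ 38; y = λ·(12 - 38) - 21 ≡ 33. → (38, 33)
5G: (38, 33) + (22, 16). λ = (16 - 33)/(22 - 38) ≡ 24/25 mod 41. 25⁻¹ ≡ 23 (mod 41), so λ ≡ 19.
  x = λ² - 38 - 22 = 361 - 60 ≡ 14; y = λ·(38 - 14) - 33 ≡ 13. → (14, 13)
6G: (14, 13) + (22, 16). λ = (16 - 13)/(22 - 14) ≡ 3/8 mod 41. 8⁻¹ ≡ 36 (mod 41) since 8·36 = 288 ≡ 1, so λ ≡ 26.
  x = λ² - 14 - 22 = 676 - 36 ≡ 25; y = λ·(14 - 25) - 13 ≡ 29. → (25, 29)
7G: (25, 29) + (22, 16). λ = (16 - 29)/(22 - 25) ≡ 28/38 mod 41. 38⁻¹ ≡ 27 (mod 41), so λ ≡ 18.
  x = λ² - 25 - 22 = 324 - 47 ≡ 31; y = λ·(25 - 31) - 29 ≡ 27. → (31, 27)
8G: (31, 27) + (22, 16). λ = (16 - 27)/(22 - 31) ≡ 30/32 mod 41. 32⁻¹ ≡ 9 (mod 41), so λ ≡ 24.
  x = λ² - 31 - 22 = 576 - 53 ≡ 31; y = λ·(31 - 31) - 27 ≡ 14. → (31, 14)
9G: (31, 14) + (22, 16). λ = (16 - 14)/(22 - 31) ≡ 2/32 mod 41. 32⁻¹ ≡ 9 (mod 41), so λ ≡ 18.
  x = λ² - 31 - 22 = 324 - 53 ≡ 25; y = λ·(31 - 25) - 14 ≡ 12. → (25, 12)
10G: (25, 12) + (22, 16). λ = (16 - 12)/(22 - 25) ≡ 4/38 mod 41. 38⁻¹ ≡ 27 (mod 41), so λ ≡ 26.
  x = λ² - 25 - 22 = 676 - 47 ≡ 14; y = λ·(25 - 14) - 12 ≡ 28. → (14, 28)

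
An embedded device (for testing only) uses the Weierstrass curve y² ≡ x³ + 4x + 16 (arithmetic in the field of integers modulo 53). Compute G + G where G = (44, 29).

(14, 22)

tangent at (44, 29): λ = (3·44² + 4)/(2·29) ≡ 35/5. 5⁻¹ ≡ 32 (mod 53), so λ ≡ 35·32 ≡ 7.
  x = λ² - 44 - 44 = 49 - 88 ≡ 14; y = λ·(44 - 14) - 29 ≡ 22. → (14, 22)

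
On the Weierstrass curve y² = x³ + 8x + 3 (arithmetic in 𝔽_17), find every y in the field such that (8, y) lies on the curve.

1, 16

x³ + 8x + 3 = 579 ≡ 1 (mod 17).
Square roots of 1 mod 17: 1 and 16 (since 1² = 1 ≡ 1).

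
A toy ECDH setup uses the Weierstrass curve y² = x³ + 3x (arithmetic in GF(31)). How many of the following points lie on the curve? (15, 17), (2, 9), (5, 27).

2

(15, 17): 17² ≡ 10, rhs ≡ 10 → on.
(2, 9): 9² ≡ 19, rhs ≡ 14 → off.
(5, 27): 27² ≡ 16, rhs ≡ 16 → on.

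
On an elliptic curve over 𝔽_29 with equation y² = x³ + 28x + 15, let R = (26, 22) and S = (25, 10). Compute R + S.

(26, 22) + (25, 10). λ = (10 - 22)/(25 - 26) ≡ 17/28 mod 29. 28⁻¹ ≡ 28 (mod 29) since 28·28 = 784 ≡ 1, so λ ≡ 12.
  x = λ² - 26 - 25 = 144 - 51 ≡ 6; y = λ·(26 - 6) - 22 ≡ 15. → (6, 15)

(6, 15)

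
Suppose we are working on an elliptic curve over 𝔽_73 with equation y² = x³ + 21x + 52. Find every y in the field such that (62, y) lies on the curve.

13, 60

x³ + 21x + 52 = 239682 ≡ 23 (mod 73).
Square roots of 23 mod 73: 13 and 60 (since 13² = 169 ≡ 23).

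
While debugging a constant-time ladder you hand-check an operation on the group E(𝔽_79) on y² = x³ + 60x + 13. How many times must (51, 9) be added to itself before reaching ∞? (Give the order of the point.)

5

2P: tangent at (51, 9): λ = (3·51² + 60)/(2·9) ≡ 42/18. 18⁻¹ ≡ 22 (mod 79), so λ ≡ 42·22 ≡ 55.
  x = λ² - 51 - 51 = 3025 - 102 ≡ 0; y = λ·(51 - 0) - 9 ≡ 31. → (0, 31)
3P: (0, 31) + (51, 9). λ = (9 - 31)/(51 - 0) ≡ 57/51 mod 79. 51⁻¹ ≡ 31 (mod 79) since 51·31 = 1581 ≡ 1, so λ ≡ 29.
  x = λ² - 0 - 51 = 841 - 51 ≡ 0; y = λ·(0 - 0) - 31 ≡ 48. → (0, 48)
4P: (0, 48) + (51, 9). λ = (9 - 48)/(51 - 0) ≡ 40/51 mod 79. 51⁻¹ ≡ 31 (mod 79), so λ ≡ 55.
  x = λ² - 0 - 51 = 3025 - 51 ≡ 51; y = λ·(0 - 51) - 48 ≡ 70. → (51, 70)
5P: (51, 70) + (51, 9): same x and y₁ ≡ -y₂, so the sum is ∞.
5P = ∞, so the order is 5.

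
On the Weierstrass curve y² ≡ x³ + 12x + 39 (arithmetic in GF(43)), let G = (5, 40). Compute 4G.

Repeated addition: build up to 4G.
2G: tangent at (5, 40): λ = (3·5² + 12)/(2·40) ≡ 1/37. 37⁻¹ ≡ 7 (mod 43), so λ ≡ 1·7 ≡ 7.
  x = λ² - 5 - 5 = 49 - 10 ≡ 39; y = λ·(5 - 39) - 40 ≡ 23. → (39, 23)
3G: (39, 23) + (5, 40). λ = (40 - 23)/(5 - 39) ≡ 17/9 mod 43. 9⁻¹ ≡ 24 (mod 43) since 9·24 = 216 ≡ 1, so λ ≡ 21.
  x = λ² - 39 - 5 = 441 - 44 ≡ 10; y = λ·(39 - 10) - 23 ≡ 27. → (10, 27)
4G: (10, 27) + (5, 40). λ = (40 - 27)/(5 - 10) ≡ 13/38 mod 43. 38⁻¹ ≡ 17 (mod 43), so λ ≡ 6.
  x = λ² - 10 - 5 = 36 - 15 ≡ 21; y = λ·(10 - 21) - 27 ≡ 36. → (21, 36)

(21, 36)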